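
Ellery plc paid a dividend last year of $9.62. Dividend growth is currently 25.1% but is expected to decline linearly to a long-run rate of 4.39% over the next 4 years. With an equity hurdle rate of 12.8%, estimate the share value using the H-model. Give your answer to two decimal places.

$166.79

H-model: P₀ = D₀[(1+g_L) + H(g_S−g_L)]/(r−g_L), with H = 4/2 = 2.
P₀ = 9.62 × [(1+0.0439) + 2×(0.251−0.0439)] / (0.128−0.0439)
   = 9.62 × 1.4581 / 0.0841 = 166.7886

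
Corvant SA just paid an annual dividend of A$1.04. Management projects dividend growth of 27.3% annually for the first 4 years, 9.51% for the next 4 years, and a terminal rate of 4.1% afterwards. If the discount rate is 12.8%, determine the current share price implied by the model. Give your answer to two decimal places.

Three-stage DDM. Project D₁…D_8; terminal Gordon value at t=8 with g = 0.041; discount at r = 0.128.
D_1 = 1.3239
D_2 = 1.6854
D_3 = 2.1455
D_4 = 2.7312
D_5 = 2.9909
D_6 = 3.2753
D_7 = 3.5868
D_8 = 3.9279
TV_8 = 4.0890/(0.128−0.041) = 46.9995
P₀ = Σ Dₜ/(1+r)ᵗ + TV_8/(1+r)^8 = 29.8818

A$29.88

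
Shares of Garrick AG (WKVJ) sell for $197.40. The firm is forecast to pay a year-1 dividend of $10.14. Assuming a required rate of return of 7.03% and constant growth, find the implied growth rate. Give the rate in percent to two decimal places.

1.89%

From P₀ = D₁/(r − g), the implied growth is g = r − D₁/P₀.
g = 0.0703 − 10.14/197.40 = 0.0703 − 0.05137 = 0.01893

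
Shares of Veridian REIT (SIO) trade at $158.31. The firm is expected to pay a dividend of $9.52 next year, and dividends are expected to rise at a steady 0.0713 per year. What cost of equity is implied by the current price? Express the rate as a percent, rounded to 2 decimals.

Rearranging the constant-growth DDM: r = D₁/P₀ + g.
r = 9.5200 / 158.31 + 0.0713 = 0.06014 + 0.0713 = 0.13144

13.14%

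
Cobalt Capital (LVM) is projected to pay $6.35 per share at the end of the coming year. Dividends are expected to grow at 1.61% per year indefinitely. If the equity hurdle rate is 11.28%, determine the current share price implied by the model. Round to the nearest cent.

$65.67

Gordon growth model: P₀ = D₁/(r − g), with D₁ = 6.35 given directly.
P₀ = 6.3500 / (0.1128 − 0.0161) = 6.3500 / 0.0967 = 65.6670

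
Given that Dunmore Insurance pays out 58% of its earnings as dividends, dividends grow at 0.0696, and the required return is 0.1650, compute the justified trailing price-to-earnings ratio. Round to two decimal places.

6.50

Justified trailing P/E = b(1+g)/(r−g) = 0.58×(1+0.0696)/(0.165−0.0696) = 6.5028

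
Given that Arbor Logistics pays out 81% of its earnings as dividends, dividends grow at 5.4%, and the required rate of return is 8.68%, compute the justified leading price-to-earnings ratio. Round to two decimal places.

Justified leading P/E = b/(r−g) = 0.81/(0.0868−0.054) = 24.6951

24.70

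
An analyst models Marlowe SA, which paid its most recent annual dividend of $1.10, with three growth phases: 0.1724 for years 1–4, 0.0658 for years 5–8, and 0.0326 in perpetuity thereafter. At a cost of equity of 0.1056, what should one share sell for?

$27.18

Three-stage DDM. Project D₁…D_8; terminal Gordon value at t=8 with g = 0.0326; discount at r = 0.1056.
D_1 = 1.2896
D_2 = 1.5120
D_3 = 1.7726
D_4 = 2.0782
D_5 = 2.2150
D_6 = 2.3607
D_7 = 2.5161
D_8 = 2.6816
TV_8 = 2.7691/(0.1056−0.0326) = 37.9322
P₀ = Σ Dₜ/(1+r)ᵗ + TV_8/(1+r)^8 = 27.1779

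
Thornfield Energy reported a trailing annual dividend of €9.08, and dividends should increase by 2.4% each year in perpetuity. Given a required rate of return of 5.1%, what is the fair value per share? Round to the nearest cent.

Gordon growth model: P₀ = D₁/(r − g). D₁ = 9.08 × (1 + 0.024) = 9.2979.
P₀ = 9.2979 / (0.051 − 0.024) = 9.2979 / 0.027 = 344.3674

€344.37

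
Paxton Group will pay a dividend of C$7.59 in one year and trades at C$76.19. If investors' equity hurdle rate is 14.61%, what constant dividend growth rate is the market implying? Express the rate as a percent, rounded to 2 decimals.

From P₀ = D₁/(r − g), the implied growth is g = r − D₁/P₀.
g = 0.1461 − 7.59/76.19 = 0.1461 − 0.09962 = 0.04648

4.65%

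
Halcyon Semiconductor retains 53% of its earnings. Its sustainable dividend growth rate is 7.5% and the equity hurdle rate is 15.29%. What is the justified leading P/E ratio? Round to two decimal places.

6.03

Payout ratio b = 1 − 0.53 = 0.47.
Justified leading P/E = b/(r−g) = 0.47/(0.1529−0.075) = 6.0334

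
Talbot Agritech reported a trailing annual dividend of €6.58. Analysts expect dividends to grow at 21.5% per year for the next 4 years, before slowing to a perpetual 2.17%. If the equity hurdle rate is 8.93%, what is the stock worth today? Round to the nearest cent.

Two-stage DDM. Project D₁…D_4 at 0.215, terminal growth 0.0217, discount at r = 0.0893.
D_1 = 7.9947
D_2 = 9.7136
D_3 = 11.8020
D_4 = 14.3394
Terminal value at t=4: TV = D_5/(r−g) = 14.6506/(0.0893−0.0217) = 216.7243
P₀ = 7.9947/(1+0.0893)^1 + 9.7136/(1+0.0893)^2 + 11.8020/(1+0.0893)^3 + 14.3394/(1+0.0893)^4 + 216.7243/(1+0.0893)^4 = 188.7689

€188.77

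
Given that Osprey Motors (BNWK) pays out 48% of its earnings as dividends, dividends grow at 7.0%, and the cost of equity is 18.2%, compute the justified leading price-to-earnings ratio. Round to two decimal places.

Justified leading P/E = b/(r−g) = 0.48/(0.182−0.07) = 4.2857

4.29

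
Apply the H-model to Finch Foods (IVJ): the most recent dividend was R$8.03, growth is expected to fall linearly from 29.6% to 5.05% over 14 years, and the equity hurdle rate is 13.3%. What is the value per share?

H-model: P₀ = D₀[(1+g_L) + H(g_S−g_L)]/(r−g_L), with H = 14/2 = 7.
P₀ = 8.03 × [(1+0.0505) + 7×(0.296−0.0505)] / (0.133−0.0505)
   = 8.03 × 2.7690 / 0.0825 = 269.5160

R$269.52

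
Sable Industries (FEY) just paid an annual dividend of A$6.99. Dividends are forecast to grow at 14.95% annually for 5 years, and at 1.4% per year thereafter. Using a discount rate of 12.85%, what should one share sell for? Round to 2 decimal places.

Two-stage DDM. Project D₁…D_5 at 0.1495, terminal growth 0.014, discount at r = 0.1285.
D_1 = 8.0350
D_2 = 9.2362
D_3 = 10.6171
D_4 = 12.2043
D_5 = 14.0288
Terminal value at t=5: TV = D_6/(r−g) = 14.2253/(0.1285−0.014) = 124.2380
P₀ = 8.0350/(1+0.1285)^1 + 9.2362/(1+0.1285)^2 + 10.6171/(1+0.1285)^3 + 12.2043/(1+0.1285)^4 + 14.0288/(1+0.1285)^5 + 124.2380/(1+0.1285)^5 = 104.8310

A$104.83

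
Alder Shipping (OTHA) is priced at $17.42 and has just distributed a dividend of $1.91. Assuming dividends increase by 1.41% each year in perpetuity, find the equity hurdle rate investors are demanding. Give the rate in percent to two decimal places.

12.53%

Rearranging the constant-growth DDM: r = D₁/P₀ + g.
D₁ = 1.91 × (1 + 0.0141) = 1.9369.
r = 1.9369 / 17.42 + 0.0141 = 0.11119 + 0.0141 = 0.12529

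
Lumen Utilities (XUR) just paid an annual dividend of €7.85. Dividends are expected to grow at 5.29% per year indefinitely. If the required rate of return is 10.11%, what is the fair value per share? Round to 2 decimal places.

Gordon growth model: P₀ = D₁/(r − g). D₁ = 7.85 × (1 + 0.0529) = 8.2653.
P₀ = 8.2653 / (0.1011 − 0.0529) = 8.2653 / 0.0482 = 171.4785

€171.48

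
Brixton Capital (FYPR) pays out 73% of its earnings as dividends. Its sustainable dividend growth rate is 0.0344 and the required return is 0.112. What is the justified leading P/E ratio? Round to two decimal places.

Justified leading P/E = b/(r−g) = 0.73/(0.112−0.0344) = 9.4072

9.41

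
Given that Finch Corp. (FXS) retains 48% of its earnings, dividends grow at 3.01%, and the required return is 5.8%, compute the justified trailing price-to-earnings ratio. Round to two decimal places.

19.20

Payout ratio b = 1 − 0.48 = 0.52.
Justified trailing P/E = b(1+g)/(r−g) = 0.52×(1+0.0301)/(0.058−0.0301) = 19.1990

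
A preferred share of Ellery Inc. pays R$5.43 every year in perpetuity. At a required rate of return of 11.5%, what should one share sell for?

Zero-growth DDM (perpetuity): P₀ = D/r = 5.43 / 0.115 = 47.2174

R$47.22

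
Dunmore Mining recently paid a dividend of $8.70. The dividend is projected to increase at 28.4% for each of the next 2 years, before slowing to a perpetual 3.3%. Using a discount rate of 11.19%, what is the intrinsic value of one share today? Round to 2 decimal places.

$173.54

Two-stage DDM. Project D₁…D_2 at 0.284, terminal growth 0.033, discount at r = 0.1119.
D_1 = 11.1708
D_2 = 14.3433
Terminal value at t=2: TV = D_3/(r−g) = 14.8166/(0.1119−0.033) = 187.7901
P₀ = 11.1708/(1+0.1119)^1 + 14.3433/(1+0.1119)^2 + 187.7901/(1+0.1119)^2 = 173.5424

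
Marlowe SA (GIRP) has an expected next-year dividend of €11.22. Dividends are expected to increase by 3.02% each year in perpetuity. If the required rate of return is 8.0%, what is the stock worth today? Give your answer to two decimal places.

Gordon growth model: P₀ = D₁/(r − g), with D₁ = 11.22 given directly.
P₀ = 11.2200 / (0.08 − 0.0302) = 11.2200 / 0.0498 = 225.3012

€225.30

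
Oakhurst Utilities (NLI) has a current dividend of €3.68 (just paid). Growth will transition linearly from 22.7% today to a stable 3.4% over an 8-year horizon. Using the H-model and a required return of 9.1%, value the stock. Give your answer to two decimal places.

€116.60

H-model: P₀ = D₀[(1+g_L) + H(g_S−g_L)]/(r−g_L), with H = 8/2 = 4.
P₀ = 3.68 × [(1+0.034) + 4×(0.227−0.034)] / (0.091−0.034)
   = 3.68 × 1.8060 / 0.057 = 116.5979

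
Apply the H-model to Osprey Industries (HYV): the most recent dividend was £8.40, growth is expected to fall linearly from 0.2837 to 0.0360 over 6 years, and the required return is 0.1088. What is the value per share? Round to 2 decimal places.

£205.28

H-model: P₀ = D₀[(1+g_L) + H(g_S−g_L)]/(r−g_L), with H = 6/2 = 3.
P₀ = 8.40 × [(1+0.036) + 3×(0.2837−0.036)] / (0.1088−0.036)
   = 8.40 × 1.7791 / 0.0728 = 205.2808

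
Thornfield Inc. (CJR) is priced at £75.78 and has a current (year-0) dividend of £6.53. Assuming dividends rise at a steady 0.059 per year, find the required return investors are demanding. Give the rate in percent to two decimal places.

Rearranging the constant-growth DDM: r = D₁/P₀ + g.
D₁ = 6.53 × (1 + 0.059) = 6.9153.
r = 6.9153 / 75.78 + 0.059 = 0.09125 + 0.059 = 0.15025

15.03%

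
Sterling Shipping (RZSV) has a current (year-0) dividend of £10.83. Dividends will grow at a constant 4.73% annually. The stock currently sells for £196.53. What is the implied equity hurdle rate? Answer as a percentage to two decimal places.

10.50%

Rearranging the constant-growth DDM: r = D₁/P₀ + g.
D₁ = 10.83 × (1 + 0.0473) = 11.3423.
r = 11.3423 / 196.53 + 0.0473 = 0.05771 + 0.0473 = 0.10501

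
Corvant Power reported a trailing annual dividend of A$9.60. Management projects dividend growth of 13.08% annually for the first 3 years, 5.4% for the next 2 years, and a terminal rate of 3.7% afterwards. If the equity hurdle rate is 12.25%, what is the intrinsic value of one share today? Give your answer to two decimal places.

Three-stage DDM. Project D₁…D_5; terminal Gordon value at t=5 with g = 0.037; discount at r = 0.1225.
D_1 = 10.8557
D_2 = 12.2756
D_3 = 13.8813
D_4 = 14.6308
D_5 = 15.4209
TV_5 = 15.9915/(0.1225−0.037) = 187.0348
P₀ = Σ Dₜ/(1+r)ᵗ + TV_5/(1+r)^5 = 152.0488

A$152.05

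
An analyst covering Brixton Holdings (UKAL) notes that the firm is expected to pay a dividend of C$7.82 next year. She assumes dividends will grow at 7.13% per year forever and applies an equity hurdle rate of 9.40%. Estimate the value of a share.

C$344.49

Gordon growth model: P₀ = D₁/(r − g), with D₁ = 7.82 given directly.
P₀ = 7.8200 / (0.094 − 0.0713) = 7.8200 / 0.0227 = 344.4934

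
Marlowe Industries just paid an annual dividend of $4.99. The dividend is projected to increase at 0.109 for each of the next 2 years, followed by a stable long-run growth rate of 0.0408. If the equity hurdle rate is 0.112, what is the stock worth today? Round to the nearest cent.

$82.49

Two-stage DDM. Project D₁…D_2 at 0.109, terminal growth 0.0408, discount at r = 0.112.
D_1 = 5.5339
D_2 = 6.1371
Terminal value at t=2: TV = D_3/(r−g) = 6.3875/(0.112−0.0408) = 89.7121
P₀ = 5.5339/(1+0.112)^1 + 6.1371/(1+0.112)^2 + 89.7121/(1+0.112)^2 = 82.4903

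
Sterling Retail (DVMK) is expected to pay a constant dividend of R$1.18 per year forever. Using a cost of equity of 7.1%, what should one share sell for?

R$16.62

Zero-growth DDM (perpetuity): P₀ = D/r = 1.18 / 0.071 = 16.6197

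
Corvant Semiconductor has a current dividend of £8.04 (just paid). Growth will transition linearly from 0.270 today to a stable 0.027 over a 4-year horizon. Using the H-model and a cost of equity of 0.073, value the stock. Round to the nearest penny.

H-model: P₀ = D₀[(1+g_L) + H(g_S−g_L)]/(r−g_L), with H = 4/2 = 2.
P₀ = 8.04 × [(1+0.027) + 2×(0.27−0.027)] / (0.073−0.027)
   = 8.04 × 1.5130 / 0.046 = 264.4461

£264.45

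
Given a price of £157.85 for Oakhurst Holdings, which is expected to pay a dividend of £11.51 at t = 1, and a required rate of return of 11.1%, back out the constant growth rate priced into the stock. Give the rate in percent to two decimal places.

3.81%

From P₀ = D₁/(r − g), the implied growth is g = r − D₁/P₀.
g = 0.111 − 11.51/157.85 = 0.111 − 0.07292 = 0.03808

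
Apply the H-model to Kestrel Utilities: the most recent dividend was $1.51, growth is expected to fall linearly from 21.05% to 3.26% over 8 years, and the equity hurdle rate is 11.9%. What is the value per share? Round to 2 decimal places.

H-model: P₀ = D₀[(1+g_L) + H(g_S−g_L)]/(r−g_L), with H = 8/2 = 4.
P₀ = 1.51 × [(1+0.0326) + 4×(0.2105−0.0326)] / (0.119−0.0326)
   = 1.51 × 1.7442 / 0.0864 = 30.4831

$30.48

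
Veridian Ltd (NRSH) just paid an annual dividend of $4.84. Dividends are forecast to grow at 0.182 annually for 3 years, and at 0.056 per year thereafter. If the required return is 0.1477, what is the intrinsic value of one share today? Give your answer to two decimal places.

Two-stage DDM. Project D₁…D_3 at 0.182, terminal growth 0.056, discount at r = 0.1477.
D_1 = 5.7209
D_2 = 6.7621
D_3 = 7.9928
Terminal value at t=3: TV = D_4/(r−g) = 8.4404/(0.1477−0.056) = 92.0433
P₀ = 5.7209/(1+0.1477)^1 + 6.7621/(1+0.1477)^2 + 7.9928/(1+0.1477)^3 + 92.0433/(1+0.1477)^3 = 76.2899

$76.29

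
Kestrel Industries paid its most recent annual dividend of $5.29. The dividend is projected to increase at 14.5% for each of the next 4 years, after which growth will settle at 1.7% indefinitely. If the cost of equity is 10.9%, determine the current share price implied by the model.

$89.38

Two-stage DDM. Project D₁…D_4 at 0.145, terminal growth 0.017, discount at r = 0.109.
D_1 = 6.0571
D_2 = 6.9353
D_3 = 7.9409
D_4 = 9.0924
Terminal value at t=4: TV = D_5/(r−g) = 9.2470/(0.109−0.017) = 100.5103
P₀ = 6.0571/(1+0.109)^1 + 6.9353/(1+0.109)^2 + 7.9409/(1+0.109)^3 + 9.0924/(1+0.109)^4 + 100.5103/(1+0.109)^4 = 89.3823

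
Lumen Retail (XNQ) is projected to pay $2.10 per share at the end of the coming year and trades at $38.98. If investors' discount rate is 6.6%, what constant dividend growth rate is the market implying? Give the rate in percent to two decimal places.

From P₀ = D₁/(r − g), the implied growth is g = r − D₁/P₀.
g = 0.066 − 2.10/38.98 = 0.066 − 0.05387 = 0.01213

1.21%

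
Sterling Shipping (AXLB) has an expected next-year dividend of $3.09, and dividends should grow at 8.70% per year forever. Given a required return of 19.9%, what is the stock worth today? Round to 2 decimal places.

Gordon growth model: P₀ = D₁/(r − g), with D₁ = 3.09 given directly.
P₀ = 3.0900 / (0.199 − 0.087) = 3.0900 / 0.112 = 27.5893

$27.59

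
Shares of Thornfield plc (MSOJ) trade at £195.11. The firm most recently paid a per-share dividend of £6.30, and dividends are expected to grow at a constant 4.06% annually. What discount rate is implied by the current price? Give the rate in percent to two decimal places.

7.42%

Rearranging the constant-growth DDM: r = D₁/P₀ + g.
D₁ = 6.30 × (1 + 0.0406) = 6.5558.
r = 6.5558 / 195.11 + 0.0406 = 0.03360 + 0.0406 = 0.07420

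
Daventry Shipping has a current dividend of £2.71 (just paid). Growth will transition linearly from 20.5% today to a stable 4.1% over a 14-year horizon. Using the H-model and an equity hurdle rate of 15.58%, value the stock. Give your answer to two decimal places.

H-model: P₀ = D₀[(1+g_L) + H(g_S−g_L)]/(r−g_L), with H = 14/2 = 7.
P₀ = 2.71 × [(1+0.041) + 7×(0.205−0.041)] / (0.1558−0.041)
   = 2.71 × 2.1890 / 0.1148 = 51.6741

£51.67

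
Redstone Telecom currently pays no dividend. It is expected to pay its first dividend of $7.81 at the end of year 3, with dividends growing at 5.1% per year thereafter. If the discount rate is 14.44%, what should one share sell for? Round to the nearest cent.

Deferred-dividend DDM. At t=2 the remaining stream is a growing perpetuity with first payment D_3 = 7.81.
V_2 = D_3/(r−g) = 7.81/(0.1444−0.051) = 83.6188
P₀ = V_2/(1+r)^2 = 83.6188/(1+0.1444)^2 = 63.8482

$63.85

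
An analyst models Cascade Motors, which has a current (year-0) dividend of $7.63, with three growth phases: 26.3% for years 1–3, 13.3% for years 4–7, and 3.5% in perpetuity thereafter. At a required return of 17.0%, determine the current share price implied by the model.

Three-stage DDM. Project D₁…D_7; terminal Gordon value at t=7 with g = 0.035; discount at r = 0.17.
D_1 = 9.6367
D_2 = 12.1711
D_3 = 15.3721
D_4 = 17.4166
D_5 = 19.7331
D_6 = 22.3576
D_7 = 25.3311
TV_7 = 26.2177/(0.17−0.035) = 194.2052
P₀ = Σ Dₜ/(1+r)ᵗ + TV_7/(1+r)^7 = 126.8848

$126.88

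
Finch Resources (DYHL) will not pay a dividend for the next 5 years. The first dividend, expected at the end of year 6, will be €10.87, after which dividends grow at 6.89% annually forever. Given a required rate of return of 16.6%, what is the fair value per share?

€51.94

Deferred-dividend DDM. At t=5 the remaining stream is a growing perpetuity with first payment D_6 = 10.87.
V_5 = D_6/(r−g) = 10.87/(0.166−0.0689) = 111.9464
P₀ = V_5/(1+r)^5 = 111.9464/(1+0.166)^5 = 51.9419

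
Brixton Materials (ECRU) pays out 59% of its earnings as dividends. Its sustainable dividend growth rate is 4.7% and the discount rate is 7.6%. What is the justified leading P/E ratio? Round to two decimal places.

Justified leading P/E = b/(r−g) = 0.59/(0.076−0.047) = 20.3448

20.34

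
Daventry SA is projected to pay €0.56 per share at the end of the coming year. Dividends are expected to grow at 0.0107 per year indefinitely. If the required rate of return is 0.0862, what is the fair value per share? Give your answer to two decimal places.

€7.42

Gordon growth model: P₀ = D₁/(r − g), with D₁ = 0.56 given directly.
P₀ = 0.5600 / (0.0862 − 0.0107) = 0.5600 / 0.0755 = 7.4172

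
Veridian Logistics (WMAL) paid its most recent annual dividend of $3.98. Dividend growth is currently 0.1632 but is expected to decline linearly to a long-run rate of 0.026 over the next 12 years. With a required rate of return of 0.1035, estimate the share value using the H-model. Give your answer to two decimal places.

$94.97

H-model: P₀ = D₀[(1+g_L) + H(g_S−g_L)]/(r−g_L), with H = 12/2 = 6.
P₀ = 3.98 × [(1+0.026) + 6×(0.1632−0.026)] / (0.1035−0.026)
   = 3.98 × 1.8492 / 0.0775 = 94.9654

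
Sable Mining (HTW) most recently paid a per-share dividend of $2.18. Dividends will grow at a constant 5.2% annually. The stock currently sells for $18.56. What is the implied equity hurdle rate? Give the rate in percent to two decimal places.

Rearranging the constant-growth DDM: r = D₁/P₀ + g.
D₁ = 2.18 × (1 + 0.052) = 2.2934.
r = 2.2934 / 18.56 + 0.052 = 0.12356 + 0.052 = 0.17556

17.56%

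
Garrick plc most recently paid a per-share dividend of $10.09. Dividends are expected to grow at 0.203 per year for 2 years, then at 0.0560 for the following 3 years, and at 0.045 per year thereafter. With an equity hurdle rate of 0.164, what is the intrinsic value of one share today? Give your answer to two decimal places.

$118.57

Three-stage DDM. Project D₁…D_5; terminal Gordon value at t=5 with g = 0.045; discount at r = 0.164.
D_1 = 12.1383
D_2 = 14.6023
D_3 = 15.4201
D_4 = 16.2836
D_5 = 17.1955
TV_5 = 17.9693/(0.164−0.045) = 151.0023
P₀ = Σ Dₜ/(1+r)ᵗ + TV_5/(1+r)^5 = 118.5679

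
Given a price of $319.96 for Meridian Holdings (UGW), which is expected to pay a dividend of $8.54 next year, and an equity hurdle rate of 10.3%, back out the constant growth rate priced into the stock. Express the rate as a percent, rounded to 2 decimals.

From P₀ = D₁/(r − g), the implied growth is g = r − D₁/P₀.
g = 0.103 − 8.54/319.96 = 0.103 − 0.02669 = 0.07631

7.63%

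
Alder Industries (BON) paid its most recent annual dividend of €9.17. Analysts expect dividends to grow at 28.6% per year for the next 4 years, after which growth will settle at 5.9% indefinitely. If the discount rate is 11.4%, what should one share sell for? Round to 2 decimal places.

Two-stage DDM. Project D₁…D_4 at 0.286, terminal growth 0.059, discount at r = 0.114.
D_1 = 11.7926
D_2 = 15.1653
D_3 = 19.5026
D_4 = 25.0803
Terminal value at t=4: TV = D_5/(r−g) = 26.5601/(0.114−0.059) = 482.9103
P₀ = 11.7926/(1+0.114)^1 + 15.1653/(1+0.114)^2 + 19.5026/(1+0.114)^3 + 25.0803/(1+0.114)^4 + 482.9103/(1+0.114)^4 = 366.7620

€366.76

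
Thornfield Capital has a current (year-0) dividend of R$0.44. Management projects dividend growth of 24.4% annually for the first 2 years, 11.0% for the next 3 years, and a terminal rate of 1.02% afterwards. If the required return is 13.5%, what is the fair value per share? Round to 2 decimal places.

R$6.53

Three-stage DDM. Project D₁…D_5; terminal Gordon value at t=5 with g = 0.0102; discount at r = 0.135.
D_1 = 0.5474
D_2 = 0.6809
D_3 = 0.7558
D_4 = 0.8390
D_5 = 0.9312
TV_5 = 0.9407/(0.135−0.0102) = 7.5380
P₀ = Σ Dₜ/(1+r)ᵗ + TV_5/(1+r)^5 = 6.5297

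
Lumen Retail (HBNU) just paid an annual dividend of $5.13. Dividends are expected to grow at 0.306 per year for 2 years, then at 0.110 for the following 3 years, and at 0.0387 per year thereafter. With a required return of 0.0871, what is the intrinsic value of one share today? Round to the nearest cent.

$205.88

Three-stage DDM. Project D₁…D_5; terminal Gordon value at t=5 with g = 0.0387; discount at r = 0.0871.
D_1 = 6.6998
D_2 = 8.7499
D_3 = 9.7124
D_4 = 10.7808
D_5 = 11.9667
TV_5 = 12.4298/(0.0871−0.0387) = 256.8132
P₀ = Σ Dₜ/(1+r)ᵗ + TV_5/(1+r)^5 = 205.8771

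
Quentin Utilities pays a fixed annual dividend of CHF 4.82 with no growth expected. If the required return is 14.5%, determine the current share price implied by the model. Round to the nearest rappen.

Zero-growth DDM (perpetuity): P₀ = D/r = 4.82 / 0.145 = 33.2414

CHF 33.24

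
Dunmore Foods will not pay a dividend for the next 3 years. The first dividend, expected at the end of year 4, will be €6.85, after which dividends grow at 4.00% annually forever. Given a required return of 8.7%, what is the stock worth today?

€113.48

Deferred-dividend DDM. At t=3 the remaining stream is a growing perpetuity with first payment D_4 = 6.85.
V_3 = D_4/(r−g) = 6.85/(0.087−0.04) = 145.7447
P₀ = V_3/(1+r)^3 = 145.7447/(1+0.087)^3 = 113.4760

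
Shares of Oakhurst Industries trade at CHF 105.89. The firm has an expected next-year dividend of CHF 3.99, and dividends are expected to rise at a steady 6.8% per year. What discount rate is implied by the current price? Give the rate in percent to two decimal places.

Rearranging the constant-growth DDM: r = D₁/P₀ + g.
r = 3.9900 / 105.89 + 0.068 = 0.03768 + 0.068 = 0.10568

10.57%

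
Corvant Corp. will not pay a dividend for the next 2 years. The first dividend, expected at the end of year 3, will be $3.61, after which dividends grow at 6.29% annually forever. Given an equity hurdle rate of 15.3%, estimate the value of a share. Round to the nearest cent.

Deferred-dividend DDM. At t=2 the remaining stream is a growing perpetuity with first payment D_3 = 3.61.
V_2 = D_3/(r−g) = 3.61/(0.153−0.0629) = 40.0666
P₀ = V_2/(1+r)^2 = 40.0666/(1+0.153)^2 = 30.1387

$30.14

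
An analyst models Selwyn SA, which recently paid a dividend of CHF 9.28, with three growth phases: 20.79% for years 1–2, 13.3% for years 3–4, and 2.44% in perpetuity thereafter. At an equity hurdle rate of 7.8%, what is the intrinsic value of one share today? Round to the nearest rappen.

Three-stage DDM. Project D₁…D_4; terminal Gordon value at t=4 with g = 0.0244; discount at r = 0.078.
D_1 = 11.2093
D_2 = 13.5397
D_3 = 15.3405
D_4 = 17.3808
TV_4 = 17.8049/(0.078−0.0244) = 332.1808
P₀ = Σ Dₜ/(1+r)ᵗ + TV_4/(1+r)^4 = 293.1455

CHF 293.15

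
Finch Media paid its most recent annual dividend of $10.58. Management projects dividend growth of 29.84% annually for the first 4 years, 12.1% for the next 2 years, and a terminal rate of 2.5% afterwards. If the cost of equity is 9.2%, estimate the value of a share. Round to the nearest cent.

$451.37

Three-stage DDM. Project D₁…D_6; terminal Gordon value at t=6 with g = 0.025; discount at r = 0.092.
D_1 = 13.7371
D_2 = 17.8362
D_3 = 23.1585
D_4 = 30.0690
D_5 = 33.7074
D_6 = 37.7860
TV_6 = 38.7306/(0.092−0.025) = 578.0694
P₀ = Σ Dₜ/(1+r)ᵗ + TV_6/(1+r)^6 = 451.3730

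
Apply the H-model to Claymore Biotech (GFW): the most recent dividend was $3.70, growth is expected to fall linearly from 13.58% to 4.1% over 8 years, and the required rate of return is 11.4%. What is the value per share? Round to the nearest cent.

$71.98

H-model: P₀ = D₀[(1+g_L) + H(g_S−g_L)]/(r−g_L), with H = 8/2 = 4.
P₀ = 3.70 × [(1+0.041) + 4×(0.1358−0.041)] / (0.114−0.041)
   = 3.70 × 1.4202 / 0.073 = 71.9827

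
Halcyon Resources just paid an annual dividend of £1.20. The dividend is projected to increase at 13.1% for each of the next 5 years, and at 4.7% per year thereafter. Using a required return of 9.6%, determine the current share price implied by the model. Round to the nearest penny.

£36.60

Two-stage DDM. Project D₁…D_5 at 0.131, terminal growth 0.047, discount at r = 0.096.
D_1 = 1.3572
D_2 = 1.5350
D_3 = 1.7361
D_4 = 1.9635
D_5 = 2.2207
Terminal value at t=5: TV = D_6/(r−g) = 2.3251/(0.096−0.047) = 47.4509
P₀ = 1.3572/(1+0.096)^1 + 1.5350/(1+0.096)^2 + 1.7361/(1+0.096)^3 + 1.9635/(1+0.096)^4 + 2.2207/(1+0.096)^5 + 47.4509/(1+0.096)^5 = 36.6048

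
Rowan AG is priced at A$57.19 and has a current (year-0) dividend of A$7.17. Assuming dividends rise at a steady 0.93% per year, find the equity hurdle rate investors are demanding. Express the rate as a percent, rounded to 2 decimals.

Rearranging the constant-growth DDM: r = D₁/P₀ + g.
D₁ = 7.17 × (1 + 0.0093) = 7.2367.
r = 7.2367 / 57.19 + 0.0093 = 0.12654 + 0.0093 = 0.13584

13.58%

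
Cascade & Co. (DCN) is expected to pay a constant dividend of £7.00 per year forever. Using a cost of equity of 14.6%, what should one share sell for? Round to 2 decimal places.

£47.95

Zero-growth DDM (perpetuity): P₀ = D/r = 7.00 / 0.146 = 47.9452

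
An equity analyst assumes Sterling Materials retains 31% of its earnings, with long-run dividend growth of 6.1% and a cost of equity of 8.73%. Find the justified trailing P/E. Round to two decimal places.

27.84

Payout ratio b = 1 − 0.31 = 0.69.
Justified trailing P/E = b(1+g)/(r−g) = 0.69×(1+0.061)/(0.0873−0.061) = 27.8361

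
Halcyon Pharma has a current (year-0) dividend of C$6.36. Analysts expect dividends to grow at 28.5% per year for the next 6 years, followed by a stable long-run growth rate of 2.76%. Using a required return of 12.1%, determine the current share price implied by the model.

Two-stage DDM. Project D₁…D_6 at 0.285, terminal growth 0.0276, discount at r = 0.121.
D_1 = 8.1726
D_2 = 10.5018
D_3 = 13.4948
D_4 = 17.3408
D_5 = 22.2830
D_6 = 28.6336
Terminal value at t=6: TV = D_7/(r−g) = 29.4239/(0.121−0.0276) = 315.0309
P₀ = 8.1726/(1+0.121)^1 + 10.5018/(1+0.121)^2 + 13.4948/(1+0.121)^3 + 17.3408/(1+0.121)^4 + 22.2830/(1+0.121)^5 + 28.6336/(1+0.121)^6 + 315.0309/(1+0.121)^6 = 221.9772

C$221.98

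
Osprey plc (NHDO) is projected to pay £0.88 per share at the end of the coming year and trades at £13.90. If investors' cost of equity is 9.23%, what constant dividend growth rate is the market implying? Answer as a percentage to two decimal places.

From P₀ = D₁/(r − g), the implied growth is g = r − D₁/P₀.
g = 0.0923 − 0.88/13.90 = 0.0923 − 0.06331 = 0.02899

2.90%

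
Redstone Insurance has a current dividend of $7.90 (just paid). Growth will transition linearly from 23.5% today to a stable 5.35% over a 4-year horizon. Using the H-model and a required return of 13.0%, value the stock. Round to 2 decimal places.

H-model: P₀ = D₀[(1+g_L) + H(g_S−g_L)]/(r−g_L), with H = 4/2 = 2.
P₀ = 7.90 × [(1+0.0535) + 2×(0.235−0.0535)] / (0.13−0.0535)
   = 7.90 × 1.4165 / 0.0765 = 146.2791

$146.28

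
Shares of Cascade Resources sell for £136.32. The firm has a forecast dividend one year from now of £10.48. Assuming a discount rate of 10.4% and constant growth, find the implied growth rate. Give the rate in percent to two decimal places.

From P₀ = D₁/(r − g), the implied growth is g = r − D₁/P₀.
g = 0.104 − 10.48/136.32 = 0.104 − 0.07688 = 0.02712

2.71%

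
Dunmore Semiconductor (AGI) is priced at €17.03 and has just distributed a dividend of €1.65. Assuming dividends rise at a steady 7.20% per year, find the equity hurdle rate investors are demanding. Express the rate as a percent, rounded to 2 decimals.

Rearranging the constant-growth DDM: r = D₁/P₀ + g.
D₁ = 1.65 × (1 + 0.072) = 1.7688.
r = 1.7688 / 17.03 + 0.072 = 0.10386 + 0.072 = 0.17586

17.59%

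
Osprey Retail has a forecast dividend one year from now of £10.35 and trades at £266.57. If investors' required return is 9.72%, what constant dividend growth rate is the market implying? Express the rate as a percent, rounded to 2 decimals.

5.84%

From P₀ = D₁/(r − g), the implied growth is g = r − D₁/P₀.
g = 0.0972 − 10.35/266.57 = 0.0972 − 0.03883 = 0.05837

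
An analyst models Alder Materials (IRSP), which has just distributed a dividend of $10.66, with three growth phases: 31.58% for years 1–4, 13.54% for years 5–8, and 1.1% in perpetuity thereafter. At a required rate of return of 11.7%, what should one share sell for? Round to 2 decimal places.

Three-stage DDM. Project D₁…D_8; terminal Gordon value at t=8 with g = 0.011; discount at r = 0.117.
D_1 = 14.0264
D_2 = 18.4560
D_3 = 24.2844
D_4 = 31.9534
D_5 = 36.2799
D_6 = 41.1922
D_7 = 46.7696
D_8 = 53.1022
TV_8 = 53.6863/(0.117−0.011) = 506.4745
P₀ = Σ Dₜ/(1+r)ᵗ + TV_8/(1+r)^8 = 359.8346

$359.83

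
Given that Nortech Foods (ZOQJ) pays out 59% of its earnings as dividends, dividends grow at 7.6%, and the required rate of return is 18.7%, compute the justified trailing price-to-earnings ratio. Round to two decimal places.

5.72

Justified trailing P/E = b(1+g)/(r−g) = 0.59×(1+0.076)/(0.187−0.076) = 5.7193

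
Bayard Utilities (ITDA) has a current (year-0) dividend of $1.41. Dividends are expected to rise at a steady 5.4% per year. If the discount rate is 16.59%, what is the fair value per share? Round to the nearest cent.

Gordon growth model: P₀ = D₁/(r − g). D₁ = 1.41 × (1 + 0.054) = 1.4861.
P₀ = 1.4861 / (0.1659 − 0.054) = 1.4861 / 0.1119 = 13.2810

$13.28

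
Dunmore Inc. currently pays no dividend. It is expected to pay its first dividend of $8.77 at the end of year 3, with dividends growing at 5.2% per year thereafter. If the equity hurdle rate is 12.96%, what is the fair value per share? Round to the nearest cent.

Deferred-dividend DDM. At t=2 the remaining stream is a growing perpetuity with first payment D_3 = 8.77.
V_2 = D_3/(r−g) = 8.77/(0.1296−0.052) = 113.0155
P₀ = V_2/(1+r)^2 = 113.0155/(1+0.1296)^2 = 88.5704

$88.57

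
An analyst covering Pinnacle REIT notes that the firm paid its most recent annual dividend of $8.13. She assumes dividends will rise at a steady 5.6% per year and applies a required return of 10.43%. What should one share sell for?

Gordon growth model: P₀ = D₁/(r − g). D₁ = 8.13 × (1 + 0.056) = 8.5853.
P₀ = 8.5853 / (0.1043 − 0.056) = 8.5853 / 0.0483 = 177.7491

$177.75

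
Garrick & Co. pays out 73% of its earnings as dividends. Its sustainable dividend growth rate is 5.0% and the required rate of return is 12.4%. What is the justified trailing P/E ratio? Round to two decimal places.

10.36

Justified trailing P/E = b(1+g)/(r−g) = 0.73×(1+0.05)/(0.124−0.05) = 10.3581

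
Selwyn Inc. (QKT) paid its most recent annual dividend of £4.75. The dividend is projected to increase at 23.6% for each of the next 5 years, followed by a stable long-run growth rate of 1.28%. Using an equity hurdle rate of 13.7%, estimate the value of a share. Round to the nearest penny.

£89.52

Two-stage DDM. Project D₁…D_5 at 0.236, terminal growth 0.0128, discount at r = 0.137.
D_1 = 5.8710
D_2 = 7.2566
D_3 = 8.9691
D_4 = 11.0858
D_5 = 13.7021
Terminal value at t=5: TV = D_6/(r−g) = 13.8774/(0.137−0.0128) = 111.7347
P₀ = 5.8710/(1+0.137)^1 + 7.2566/(1+0.137)^2 + 8.9691/(1+0.137)^3 + 11.0858/(1+0.137)^4 + 13.7021/(1+0.137)^5 + 111.7347/(1+0.137)^5 = 89.5239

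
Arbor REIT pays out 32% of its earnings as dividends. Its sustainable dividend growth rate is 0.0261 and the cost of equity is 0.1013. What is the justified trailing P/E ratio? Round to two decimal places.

Justified trailing P/E = b(1+g)/(r−g) = 0.32×(1+0.0261)/(0.1013−0.0261) = 4.3664

4.37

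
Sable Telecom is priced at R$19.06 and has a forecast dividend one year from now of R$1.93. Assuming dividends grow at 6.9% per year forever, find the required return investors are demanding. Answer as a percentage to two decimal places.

Rearranging the constant-growth DDM: r = D₁/P₀ + g.
r = 1.9300 / 19.06 + 0.069 = 0.10126 + 0.069 = 0.17026

17.03%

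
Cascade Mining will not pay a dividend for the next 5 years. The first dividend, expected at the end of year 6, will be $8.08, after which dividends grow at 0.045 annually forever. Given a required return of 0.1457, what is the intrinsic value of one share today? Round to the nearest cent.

$40.65

Deferred-dividend DDM. At t=5 the remaining stream is a growing perpetuity with first payment D_6 = 8.08.
V_5 = D_6/(r−g) = 8.08/(0.1457−0.045) = 80.2383
P₀ = V_5/(1+r)^5 = 80.2383/(1+0.1457)^5 = 40.6469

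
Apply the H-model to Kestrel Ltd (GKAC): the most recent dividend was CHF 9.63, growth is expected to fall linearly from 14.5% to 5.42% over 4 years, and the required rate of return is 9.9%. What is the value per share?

H-model: P₀ = D₀[(1+g_L) + H(g_S−g_L)]/(r−g_L), with H = 4/2 = 2.
P₀ = 9.63 × [(1+0.0542) + 2×(0.145−0.0542)] / (0.099−0.0542)
   = 9.63 × 1.2358 / 0.0448 = 265.6418

CHF 265.64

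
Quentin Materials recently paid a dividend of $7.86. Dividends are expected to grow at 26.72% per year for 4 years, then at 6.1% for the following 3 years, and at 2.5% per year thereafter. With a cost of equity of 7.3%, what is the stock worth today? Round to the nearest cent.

Three-stage DDM. Project D₁…D_7; terminal Gordon value at t=7 with g = 0.025; discount at r = 0.073.
D_1 = 9.9602
D_2 = 12.6216
D_3 = 15.9940
D_4 = 20.2676
D_5 = 21.5040
D_6 = 22.8157
D_7 = 24.2075
TV_7 = 24.8127/(0.073−0.025) = 516.9303
P₀ = Σ Dₜ/(1+r)ᵗ + TV_7/(1+r)^7 = 409.0035

$409.00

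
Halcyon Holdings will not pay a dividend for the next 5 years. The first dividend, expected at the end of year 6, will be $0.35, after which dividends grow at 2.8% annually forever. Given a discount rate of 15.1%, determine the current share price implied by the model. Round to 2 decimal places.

$1.41

Deferred-dividend DDM. At t=5 the remaining stream is a growing perpetuity with first payment D_6 = 0.35.
V_5 = D_6/(r−g) = 0.35/(0.151−0.028) = 2.8455
P₀ = V_5/(1+r)^5 = 2.8455/(1+0.151)^5 = 1.4086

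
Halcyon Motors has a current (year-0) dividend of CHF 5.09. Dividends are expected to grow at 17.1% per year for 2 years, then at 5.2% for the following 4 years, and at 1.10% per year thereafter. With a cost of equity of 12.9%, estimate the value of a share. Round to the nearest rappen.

Three-stage DDM. Project D₁…D_6; terminal Gordon value at t=6 with g = 0.011; discount at r = 0.129.
D_1 = 5.9604
D_2 = 6.9796
D_3 = 7.3426
D_4 = 7.7244
D_5 = 8.1260
D_6 = 8.5486
TV_6 = 8.6426/(0.129−0.011) = 73.2426
P₀ = Σ Dₜ/(1+r)ᵗ + TV_6/(1+r)^6 = 64.5368

CHF 64.54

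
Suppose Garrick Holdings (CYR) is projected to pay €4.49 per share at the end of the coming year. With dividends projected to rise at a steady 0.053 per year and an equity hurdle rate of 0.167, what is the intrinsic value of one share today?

€39.39

Gordon growth model: P₀ = D₁/(r − g), with D₁ = 4.49 given directly.
P₀ = 4.4900 / (0.167 − 0.053) = 4.4900 / 0.114 = 39.3860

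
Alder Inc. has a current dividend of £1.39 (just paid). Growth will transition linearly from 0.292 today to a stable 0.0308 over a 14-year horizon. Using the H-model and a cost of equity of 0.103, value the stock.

H-model: P₀ = D₀[(1+g_L) + H(g_S−g_L)]/(r−g_L), with H = 14/2 = 7.
P₀ = 1.39 × [(1+0.0308) + 7×(0.292−0.0308)] / (0.103−0.0308)
   = 1.39 × 2.8592 / 0.0722 = 55.0455

£55.05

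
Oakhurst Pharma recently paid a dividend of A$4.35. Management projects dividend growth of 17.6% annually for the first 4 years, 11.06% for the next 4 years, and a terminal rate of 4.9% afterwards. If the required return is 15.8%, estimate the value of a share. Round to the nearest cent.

A$72.45

Three-stage DDM. Project D₁…D_8; terminal Gordon value at t=8 with g = 0.049; discount at r = 0.158.
D_1 = 5.1156
D_2 = 6.0159
D_3 = 7.0748
D_4 = 8.3199
D_5 = 9.2401
D_6 = 10.2620
D_7 = 11.3970
D_8 = 12.6575
TV_8 = 13.2778/(0.158−0.049) = 121.8143
P₀ = Σ Dₜ/(1+r)ᵗ + TV_8/(1+r)^8 = 72.4491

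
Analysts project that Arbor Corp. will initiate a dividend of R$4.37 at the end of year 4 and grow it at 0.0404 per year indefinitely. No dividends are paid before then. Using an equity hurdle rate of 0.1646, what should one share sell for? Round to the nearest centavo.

R$22.28

Deferred-dividend DDM. At t=3 the remaining stream is a growing perpetuity with first payment D_4 = 4.37.
V_3 = D_4/(r−g) = 4.37/(0.1646−0.0404) = 35.1852
P₀ = V_3/(1+r)^3 = 35.1852/(1+0.1646)^3 = 22.2756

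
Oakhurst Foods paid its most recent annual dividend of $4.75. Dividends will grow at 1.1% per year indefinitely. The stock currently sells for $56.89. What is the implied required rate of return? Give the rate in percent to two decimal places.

9.54%

Rearranging the constant-growth DDM: r = D₁/P₀ + g.
D₁ = 4.75 × (1 + 0.011) = 4.8022.
r = 4.8022 / 56.89 + 0.011 = 0.08441 + 0.011 = 0.09541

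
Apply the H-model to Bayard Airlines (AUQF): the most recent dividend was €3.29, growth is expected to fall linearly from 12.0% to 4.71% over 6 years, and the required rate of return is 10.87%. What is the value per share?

H-model: P₀ = D₀[(1+g_L) + H(g_S−g_L)]/(r−g_L), with H = 6/2 = 3.
P₀ = 3.29 × [(1+0.0471) + 3×(0.12−0.0471)] / (0.1087−0.0471)
   = 3.29 × 1.2658 / 0.0616 = 67.6052

€67.61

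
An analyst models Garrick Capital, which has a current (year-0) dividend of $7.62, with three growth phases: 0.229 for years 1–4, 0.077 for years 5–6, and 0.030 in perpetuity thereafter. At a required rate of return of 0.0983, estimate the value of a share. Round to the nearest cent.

Three-stage DDM. Project D₁…D_6; terminal Gordon value at t=6 with g = 0.03; discount at r = 0.0983.
D_1 = 9.3650
D_2 = 11.5096
D_3 = 14.1452
D_4 = 17.3845
D_5 = 18.7231
D_6 = 20.1648
TV_6 = 20.7697/(0.0983−0.03) = 304.0958
P₀ = Σ Dₜ/(1+r)ᵗ + TV_6/(1+r)^6 = 237.1518

$237.15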